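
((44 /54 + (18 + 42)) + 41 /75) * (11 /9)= 75.00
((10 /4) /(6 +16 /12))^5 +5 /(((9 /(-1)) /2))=-1.11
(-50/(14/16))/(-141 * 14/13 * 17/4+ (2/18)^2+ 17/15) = 4212000/47484017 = 0.09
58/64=29/32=0.91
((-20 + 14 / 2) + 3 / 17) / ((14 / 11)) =-1199 / 119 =-10.08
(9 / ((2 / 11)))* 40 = 1980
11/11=1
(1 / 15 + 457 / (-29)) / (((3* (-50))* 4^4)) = 3413 / 8352000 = 0.00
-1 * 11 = -11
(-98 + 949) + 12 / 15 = 4259 / 5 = 851.80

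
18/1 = 18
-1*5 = -5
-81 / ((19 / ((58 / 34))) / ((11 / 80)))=-25839 / 25840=-1.00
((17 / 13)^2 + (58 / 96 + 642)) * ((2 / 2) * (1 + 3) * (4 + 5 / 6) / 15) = 151573633 / 182520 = 830.45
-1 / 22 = -0.05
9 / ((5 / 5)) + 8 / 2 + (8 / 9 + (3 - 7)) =89 / 9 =9.89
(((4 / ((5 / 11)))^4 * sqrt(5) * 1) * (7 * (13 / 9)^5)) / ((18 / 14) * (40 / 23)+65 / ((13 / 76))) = 1544.14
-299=-299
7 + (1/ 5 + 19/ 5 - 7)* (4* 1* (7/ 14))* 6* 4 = -137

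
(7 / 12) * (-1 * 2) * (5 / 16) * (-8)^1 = 2.92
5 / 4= 1.25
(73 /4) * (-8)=-146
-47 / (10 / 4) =-94 / 5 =-18.80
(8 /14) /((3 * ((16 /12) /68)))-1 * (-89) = 691 /7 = 98.71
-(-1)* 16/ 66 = 8/ 33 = 0.24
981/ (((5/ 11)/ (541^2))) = 631664134.20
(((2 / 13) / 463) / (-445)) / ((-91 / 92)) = 184 / 243739405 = 0.00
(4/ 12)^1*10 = 10/ 3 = 3.33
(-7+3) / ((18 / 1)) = -2 / 9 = -0.22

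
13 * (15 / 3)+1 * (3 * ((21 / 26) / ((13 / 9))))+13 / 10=57441 / 845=67.98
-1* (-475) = 475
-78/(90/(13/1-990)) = 12701/15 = 846.73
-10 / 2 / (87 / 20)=-100 / 87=-1.15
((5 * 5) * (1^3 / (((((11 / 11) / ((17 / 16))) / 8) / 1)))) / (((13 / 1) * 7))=425 / 182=2.34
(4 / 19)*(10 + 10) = 80 / 19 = 4.21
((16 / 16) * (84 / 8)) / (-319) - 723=-461295 / 638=-723.03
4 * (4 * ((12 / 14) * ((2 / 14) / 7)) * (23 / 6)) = 368 / 343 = 1.07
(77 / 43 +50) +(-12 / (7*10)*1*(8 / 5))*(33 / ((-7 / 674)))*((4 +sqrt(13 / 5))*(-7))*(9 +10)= -650502.03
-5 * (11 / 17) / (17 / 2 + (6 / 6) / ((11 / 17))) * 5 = -1.61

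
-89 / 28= -3.18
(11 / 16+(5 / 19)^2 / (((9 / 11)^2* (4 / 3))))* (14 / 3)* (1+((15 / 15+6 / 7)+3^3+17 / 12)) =313445759 / 2807136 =111.66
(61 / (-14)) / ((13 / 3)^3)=-1647 / 30758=-0.05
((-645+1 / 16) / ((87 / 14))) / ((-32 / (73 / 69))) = 5273009 / 1536768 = 3.43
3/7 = 0.43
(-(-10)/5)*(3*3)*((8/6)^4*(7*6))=7168/3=2389.33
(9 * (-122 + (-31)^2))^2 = 57017601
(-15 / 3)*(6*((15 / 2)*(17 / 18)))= -425 / 2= -212.50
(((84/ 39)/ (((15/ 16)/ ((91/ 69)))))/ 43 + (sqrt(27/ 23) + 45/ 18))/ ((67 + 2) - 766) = -228797/ 62039970 - 3 * sqrt(69)/ 16031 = -0.01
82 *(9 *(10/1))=7380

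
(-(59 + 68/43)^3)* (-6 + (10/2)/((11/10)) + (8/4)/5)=205060103450/874577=234467.75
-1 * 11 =-11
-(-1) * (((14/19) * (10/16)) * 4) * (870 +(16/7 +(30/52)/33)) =8731755/5434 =1606.87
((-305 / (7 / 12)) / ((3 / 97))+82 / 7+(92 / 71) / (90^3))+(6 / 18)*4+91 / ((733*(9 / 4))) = -160223662247641 / 9484836750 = -16892.61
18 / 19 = 0.95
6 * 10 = 60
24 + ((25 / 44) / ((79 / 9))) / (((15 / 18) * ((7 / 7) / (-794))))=-32739 / 869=-37.67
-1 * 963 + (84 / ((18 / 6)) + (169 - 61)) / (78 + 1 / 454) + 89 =-30889218 / 35413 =-872.26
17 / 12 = 1.42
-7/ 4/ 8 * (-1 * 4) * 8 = 7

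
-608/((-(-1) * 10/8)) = -2432/5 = -486.40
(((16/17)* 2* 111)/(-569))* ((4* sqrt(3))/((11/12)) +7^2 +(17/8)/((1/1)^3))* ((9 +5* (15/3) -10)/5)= -4358304/48365 -4091904* sqrt(3)/532015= -103.43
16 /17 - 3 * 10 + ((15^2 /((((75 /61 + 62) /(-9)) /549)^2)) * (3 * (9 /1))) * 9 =84435883710493669 /252899633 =333871119.97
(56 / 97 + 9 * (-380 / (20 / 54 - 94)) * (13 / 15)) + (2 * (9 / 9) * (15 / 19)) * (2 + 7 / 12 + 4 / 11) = 472616979 / 12812536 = 36.89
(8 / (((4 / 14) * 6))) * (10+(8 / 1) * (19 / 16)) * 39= 3549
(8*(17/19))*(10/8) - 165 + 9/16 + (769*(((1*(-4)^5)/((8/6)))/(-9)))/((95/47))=147332693/4560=32309.80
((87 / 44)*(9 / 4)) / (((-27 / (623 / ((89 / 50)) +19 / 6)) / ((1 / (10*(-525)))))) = 61451 / 5544000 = 0.01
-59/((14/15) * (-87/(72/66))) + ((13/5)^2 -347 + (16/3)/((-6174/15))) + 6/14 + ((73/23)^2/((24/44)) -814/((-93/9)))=-195232132916039/807448222350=-241.79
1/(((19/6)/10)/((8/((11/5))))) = 2400/209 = 11.48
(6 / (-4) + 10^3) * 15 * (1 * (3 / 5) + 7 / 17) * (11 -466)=-117213915 / 17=-6894936.18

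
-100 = -100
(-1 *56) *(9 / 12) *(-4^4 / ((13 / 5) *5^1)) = 827.08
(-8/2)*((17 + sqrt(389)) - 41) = 96 - 4*sqrt(389) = 17.11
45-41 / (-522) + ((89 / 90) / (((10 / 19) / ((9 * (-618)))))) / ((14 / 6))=-202507226 / 45675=-4433.66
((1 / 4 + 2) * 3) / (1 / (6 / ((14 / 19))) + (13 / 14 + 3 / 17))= 183141 / 33314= 5.50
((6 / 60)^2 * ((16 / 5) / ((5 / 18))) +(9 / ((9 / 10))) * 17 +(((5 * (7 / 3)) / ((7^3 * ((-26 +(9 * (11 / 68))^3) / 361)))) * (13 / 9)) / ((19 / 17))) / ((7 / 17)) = 903101559095114 / 2194897516875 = 411.46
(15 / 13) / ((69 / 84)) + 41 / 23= 953 / 299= 3.19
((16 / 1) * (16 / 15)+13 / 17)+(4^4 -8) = 265.83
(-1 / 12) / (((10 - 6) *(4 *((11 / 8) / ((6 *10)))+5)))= -5 / 1222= -0.00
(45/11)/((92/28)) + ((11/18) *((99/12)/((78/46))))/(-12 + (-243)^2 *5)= 87047201819/69913536264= 1.25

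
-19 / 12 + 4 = 29 / 12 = 2.42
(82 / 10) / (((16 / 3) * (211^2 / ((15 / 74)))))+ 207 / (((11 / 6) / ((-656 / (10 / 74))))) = -1589072720659641 / 2899207520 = -548105.89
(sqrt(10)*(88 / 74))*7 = 308*sqrt(10) / 37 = 26.32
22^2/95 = 484/95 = 5.09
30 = 30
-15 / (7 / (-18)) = 270 / 7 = 38.57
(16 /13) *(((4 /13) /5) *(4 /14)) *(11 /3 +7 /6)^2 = 26912 /53235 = 0.51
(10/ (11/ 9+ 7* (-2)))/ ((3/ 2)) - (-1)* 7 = 149/ 23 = 6.48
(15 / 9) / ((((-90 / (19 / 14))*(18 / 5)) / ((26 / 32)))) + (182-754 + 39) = -116050259 / 217728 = -533.01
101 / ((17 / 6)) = 606 / 17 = 35.65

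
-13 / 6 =-2.17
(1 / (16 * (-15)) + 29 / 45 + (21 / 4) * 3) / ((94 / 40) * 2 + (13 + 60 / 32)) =11801 / 14094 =0.84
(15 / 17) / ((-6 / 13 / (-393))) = 751.32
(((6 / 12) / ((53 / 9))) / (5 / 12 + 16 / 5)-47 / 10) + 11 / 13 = -5726901 / 1495130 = -3.83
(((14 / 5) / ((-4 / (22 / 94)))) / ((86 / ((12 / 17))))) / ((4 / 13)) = -3003 / 687140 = -0.00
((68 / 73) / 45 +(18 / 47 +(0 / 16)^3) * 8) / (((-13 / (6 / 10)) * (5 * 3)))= -476236 / 50178375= -0.01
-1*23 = -23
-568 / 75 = -7.57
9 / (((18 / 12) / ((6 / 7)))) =36 / 7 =5.14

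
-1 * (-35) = 35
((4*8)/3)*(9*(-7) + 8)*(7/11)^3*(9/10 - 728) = 109926.30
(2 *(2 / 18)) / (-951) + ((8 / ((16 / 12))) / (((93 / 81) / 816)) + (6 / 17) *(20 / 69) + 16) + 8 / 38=8437557565966 / 1971129141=4280.57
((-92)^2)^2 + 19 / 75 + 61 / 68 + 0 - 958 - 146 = 71638193.15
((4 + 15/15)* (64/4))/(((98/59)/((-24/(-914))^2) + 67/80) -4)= 3398400/102201667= 0.03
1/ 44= 0.02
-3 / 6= -0.50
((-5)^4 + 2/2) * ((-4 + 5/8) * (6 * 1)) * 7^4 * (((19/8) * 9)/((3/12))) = -10409206563/4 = -2602301640.75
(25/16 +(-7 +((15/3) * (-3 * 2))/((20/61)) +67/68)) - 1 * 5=-27459/272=-100.95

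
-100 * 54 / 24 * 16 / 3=-1200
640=640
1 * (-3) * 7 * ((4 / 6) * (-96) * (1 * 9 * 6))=72576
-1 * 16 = -16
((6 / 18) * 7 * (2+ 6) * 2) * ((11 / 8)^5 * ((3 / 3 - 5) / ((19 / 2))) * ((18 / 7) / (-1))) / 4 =483153 / 9728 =49.67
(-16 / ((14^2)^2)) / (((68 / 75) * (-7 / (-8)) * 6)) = -25 / 285719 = -0.00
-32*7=-224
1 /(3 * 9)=0.04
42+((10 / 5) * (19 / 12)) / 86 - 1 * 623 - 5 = -302357 / 516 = -585.96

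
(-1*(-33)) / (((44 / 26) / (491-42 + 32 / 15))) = 87971 / 10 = 8797.10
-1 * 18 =-18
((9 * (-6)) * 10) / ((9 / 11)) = -660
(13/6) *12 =26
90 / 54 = 5 / 3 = 1.67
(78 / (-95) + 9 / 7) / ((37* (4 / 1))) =0.00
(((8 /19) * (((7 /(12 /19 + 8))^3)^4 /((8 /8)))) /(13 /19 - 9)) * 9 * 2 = -275716147149475246093548249 /3738206436021090281899163648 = -0.07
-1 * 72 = -72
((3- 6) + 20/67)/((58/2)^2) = -181/56347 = -0.00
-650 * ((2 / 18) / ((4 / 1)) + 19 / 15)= -15145 / 18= -841.39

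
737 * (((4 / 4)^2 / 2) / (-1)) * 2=-737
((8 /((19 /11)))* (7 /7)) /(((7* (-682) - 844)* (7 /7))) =-44 /53371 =-0.00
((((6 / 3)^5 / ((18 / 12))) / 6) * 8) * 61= 15616 / 9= 1735.11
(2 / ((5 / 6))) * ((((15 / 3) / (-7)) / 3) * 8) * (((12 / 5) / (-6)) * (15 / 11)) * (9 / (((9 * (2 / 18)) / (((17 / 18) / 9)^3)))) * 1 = 39304 / 1515591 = 0.03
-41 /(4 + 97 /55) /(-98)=2255 /31066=0.07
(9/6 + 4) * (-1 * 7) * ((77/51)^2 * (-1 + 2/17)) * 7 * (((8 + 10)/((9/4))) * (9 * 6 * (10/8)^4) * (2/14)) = 12839990625/157216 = 81671.02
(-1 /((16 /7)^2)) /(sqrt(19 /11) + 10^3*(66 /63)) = -15563625 /85183865936 + 21609*sqrt(209) /1362941854976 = -0.00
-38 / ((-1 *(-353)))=-38 / 353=-0.11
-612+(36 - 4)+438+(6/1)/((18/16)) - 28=-494/3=-164.67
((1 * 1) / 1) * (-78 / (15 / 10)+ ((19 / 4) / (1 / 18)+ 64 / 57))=3947 / 114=34.62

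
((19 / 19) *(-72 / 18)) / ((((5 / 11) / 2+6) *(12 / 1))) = -0.05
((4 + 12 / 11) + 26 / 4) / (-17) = -0.68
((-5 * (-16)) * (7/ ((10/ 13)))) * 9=6552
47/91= 0.52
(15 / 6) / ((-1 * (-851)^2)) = -0.00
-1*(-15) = 15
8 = 8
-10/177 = -0.06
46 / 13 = 3.54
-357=-357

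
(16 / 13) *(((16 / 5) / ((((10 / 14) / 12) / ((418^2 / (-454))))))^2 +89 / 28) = 1544051206637034308 / 2930711875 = 526851929.67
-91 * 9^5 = -5373459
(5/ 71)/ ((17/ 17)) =5/ 71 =0.07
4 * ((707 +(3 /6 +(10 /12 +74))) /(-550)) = -4694 /825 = -5.69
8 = 8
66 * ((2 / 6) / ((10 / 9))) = 99 / 5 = 19.80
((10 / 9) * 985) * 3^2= 9850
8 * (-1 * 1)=-8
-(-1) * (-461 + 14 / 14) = -460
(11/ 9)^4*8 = 117128/ 6561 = 17.85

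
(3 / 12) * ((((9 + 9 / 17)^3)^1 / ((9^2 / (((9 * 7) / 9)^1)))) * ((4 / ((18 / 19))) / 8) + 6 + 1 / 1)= 228305 / 19652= 11.62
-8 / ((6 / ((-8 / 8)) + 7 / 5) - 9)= 10 / 17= 0.59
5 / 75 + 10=151 / 15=10.07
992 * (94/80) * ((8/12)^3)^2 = 372992/3645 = 102.33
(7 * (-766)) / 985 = -5362 / 985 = -5.44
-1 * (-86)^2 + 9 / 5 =-36971 / 5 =-7394.20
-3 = -3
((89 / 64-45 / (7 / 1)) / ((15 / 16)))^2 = 5094049 / 176400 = 28.88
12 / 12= 1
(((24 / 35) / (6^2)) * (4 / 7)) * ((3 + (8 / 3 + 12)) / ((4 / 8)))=848 / 2205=0.38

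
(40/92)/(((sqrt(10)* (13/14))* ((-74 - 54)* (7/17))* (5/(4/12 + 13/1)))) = -17* sqrt(10)/7176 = -0.01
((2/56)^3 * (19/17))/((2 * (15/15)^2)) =19/746368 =0.00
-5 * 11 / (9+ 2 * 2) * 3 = -12.69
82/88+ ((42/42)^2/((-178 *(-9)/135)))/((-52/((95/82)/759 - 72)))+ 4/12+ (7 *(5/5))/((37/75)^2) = 23772725878027/788646576432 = 30.14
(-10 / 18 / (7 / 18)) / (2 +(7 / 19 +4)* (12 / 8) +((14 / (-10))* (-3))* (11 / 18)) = -2850 / 22183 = -0.13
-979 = -979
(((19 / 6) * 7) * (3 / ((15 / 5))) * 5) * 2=665 / 3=221.67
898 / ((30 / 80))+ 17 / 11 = 79075 / 33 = 2396.21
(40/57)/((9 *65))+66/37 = 440450/246753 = 1.78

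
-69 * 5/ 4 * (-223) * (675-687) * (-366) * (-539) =-45531825570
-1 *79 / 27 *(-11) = 869 / 27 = 32.19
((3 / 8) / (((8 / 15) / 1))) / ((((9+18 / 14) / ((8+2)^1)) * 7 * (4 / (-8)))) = -25 / 128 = -0.20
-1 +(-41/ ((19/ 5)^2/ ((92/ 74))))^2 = 2044713051/ 178409449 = 11.46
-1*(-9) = 9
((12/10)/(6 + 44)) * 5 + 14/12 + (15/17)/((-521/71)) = 1549651/1328550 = 1.17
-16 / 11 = -1.45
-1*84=-84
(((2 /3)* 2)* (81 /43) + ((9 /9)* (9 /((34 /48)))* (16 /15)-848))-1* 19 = -3110169 /3655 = -850.94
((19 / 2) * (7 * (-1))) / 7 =-19 / 2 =-9.50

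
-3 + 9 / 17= -42 / 17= -2.47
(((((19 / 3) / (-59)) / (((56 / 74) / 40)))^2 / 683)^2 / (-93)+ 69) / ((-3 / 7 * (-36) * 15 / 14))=7054374665464196886233 / 1690045979707346493330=4.17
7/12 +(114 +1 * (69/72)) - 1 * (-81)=4717/24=196.54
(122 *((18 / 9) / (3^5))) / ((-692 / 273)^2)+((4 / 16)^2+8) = 106263271 / 12929328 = 8.22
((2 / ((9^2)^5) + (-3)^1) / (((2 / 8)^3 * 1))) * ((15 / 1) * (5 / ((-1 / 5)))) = 83682825608000 / 1162261467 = 72000.00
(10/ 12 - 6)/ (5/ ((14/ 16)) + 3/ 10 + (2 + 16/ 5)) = -217/ 471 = -0.46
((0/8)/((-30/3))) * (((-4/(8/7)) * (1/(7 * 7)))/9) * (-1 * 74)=0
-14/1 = -14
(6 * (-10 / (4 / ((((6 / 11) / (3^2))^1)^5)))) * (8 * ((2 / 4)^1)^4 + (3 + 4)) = -400 / 4348377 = -0.00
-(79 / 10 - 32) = 241 / 10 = 24.10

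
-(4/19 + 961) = -18263/19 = -961.21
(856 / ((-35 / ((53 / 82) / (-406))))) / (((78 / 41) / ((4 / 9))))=22684 / 2493855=0.01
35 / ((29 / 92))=3220 / 29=111.03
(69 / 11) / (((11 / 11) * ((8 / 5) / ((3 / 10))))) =207 / 176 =1.18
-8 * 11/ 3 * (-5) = 440/ 3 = 146.67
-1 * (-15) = 15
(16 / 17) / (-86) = -8 / 731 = -0.01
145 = 145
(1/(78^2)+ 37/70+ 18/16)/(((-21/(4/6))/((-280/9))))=1408586/862407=1.63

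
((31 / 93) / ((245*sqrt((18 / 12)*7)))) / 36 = sqrt(42) / 555660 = 0.00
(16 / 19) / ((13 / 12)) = 192 / 247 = 0.78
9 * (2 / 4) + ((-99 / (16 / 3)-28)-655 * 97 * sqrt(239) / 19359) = -63535 * sqrt(239) / 19359-673 / 16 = -92.80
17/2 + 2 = 21/2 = 10.50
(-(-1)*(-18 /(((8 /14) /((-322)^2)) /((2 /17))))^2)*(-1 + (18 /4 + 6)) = 405348146016408 /289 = 1402588740541.20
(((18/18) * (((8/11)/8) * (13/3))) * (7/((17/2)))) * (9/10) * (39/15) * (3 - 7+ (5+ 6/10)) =1.21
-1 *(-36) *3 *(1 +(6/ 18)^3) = 112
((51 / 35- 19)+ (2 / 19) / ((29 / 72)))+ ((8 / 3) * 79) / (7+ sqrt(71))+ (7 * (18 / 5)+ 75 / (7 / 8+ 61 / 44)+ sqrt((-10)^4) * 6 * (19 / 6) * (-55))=-13237646096644 / 126644595+ 316 * sqrt(71) / 33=-104445.26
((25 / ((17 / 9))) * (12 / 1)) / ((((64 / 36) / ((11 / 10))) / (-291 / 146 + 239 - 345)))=-210725955 / 19856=-10612.71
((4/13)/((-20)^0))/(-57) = -4/741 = -0.01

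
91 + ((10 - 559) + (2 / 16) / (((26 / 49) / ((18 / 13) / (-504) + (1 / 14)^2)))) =-2476861 / 5408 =-458.00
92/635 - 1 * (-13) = 8347/635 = 13.14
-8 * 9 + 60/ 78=-926/ 13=-71.23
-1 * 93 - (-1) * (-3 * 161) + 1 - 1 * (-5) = -570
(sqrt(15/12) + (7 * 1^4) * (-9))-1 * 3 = -66 + sqrt(5)/2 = -64.88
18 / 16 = 9 / 8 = 1.12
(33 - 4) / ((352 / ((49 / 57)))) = 1421 / 20064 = 0.07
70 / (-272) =-35 / 136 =-0.26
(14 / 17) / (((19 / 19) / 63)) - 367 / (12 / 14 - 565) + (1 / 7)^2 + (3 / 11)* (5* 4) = 190817812 / 3289517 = 58.01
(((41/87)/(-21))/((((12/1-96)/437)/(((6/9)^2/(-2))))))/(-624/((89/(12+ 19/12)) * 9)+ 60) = -1594613/3037438656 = -0.00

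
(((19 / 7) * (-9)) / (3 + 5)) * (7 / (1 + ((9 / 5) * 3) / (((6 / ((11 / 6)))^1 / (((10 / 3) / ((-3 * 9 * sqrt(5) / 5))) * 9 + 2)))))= -330885 / 6064 - 141075 * sqrt(5) / 6064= -106.59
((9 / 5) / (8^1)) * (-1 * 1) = -9 / 40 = -0.22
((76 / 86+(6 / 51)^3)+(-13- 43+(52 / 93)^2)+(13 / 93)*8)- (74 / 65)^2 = -424435021013566 / 7719831659475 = -54.98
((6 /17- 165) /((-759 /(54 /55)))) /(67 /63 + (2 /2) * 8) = 3174066 /135072905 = 0.02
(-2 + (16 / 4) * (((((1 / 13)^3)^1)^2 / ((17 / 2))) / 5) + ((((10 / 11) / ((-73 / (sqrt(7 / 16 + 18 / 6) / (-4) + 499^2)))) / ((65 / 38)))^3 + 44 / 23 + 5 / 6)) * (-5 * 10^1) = 297875604571.04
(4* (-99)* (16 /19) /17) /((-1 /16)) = 313.86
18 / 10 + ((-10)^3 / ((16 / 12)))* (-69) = 258759 / 5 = 51751.80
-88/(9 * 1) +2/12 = -173/18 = -9.61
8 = 8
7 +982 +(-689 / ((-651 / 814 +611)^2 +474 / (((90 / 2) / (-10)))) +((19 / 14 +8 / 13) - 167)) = 110962207786489609 / 134667665912962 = 823.97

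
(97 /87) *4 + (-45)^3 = -7927487 /87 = -91120.54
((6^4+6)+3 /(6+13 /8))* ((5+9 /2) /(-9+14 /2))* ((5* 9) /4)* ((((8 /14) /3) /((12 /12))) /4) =-11321055 /3416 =-3314.13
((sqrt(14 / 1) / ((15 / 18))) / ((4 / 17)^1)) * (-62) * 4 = -6324 * sqrt(14) / 5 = -4732.45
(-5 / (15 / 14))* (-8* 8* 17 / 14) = 1088 / 3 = 362.67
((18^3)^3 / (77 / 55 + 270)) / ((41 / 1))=17826202.92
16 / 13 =1.23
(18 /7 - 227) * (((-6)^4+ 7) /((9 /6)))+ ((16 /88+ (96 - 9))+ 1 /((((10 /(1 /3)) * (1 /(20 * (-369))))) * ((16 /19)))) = -360653023 /1848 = -195158.56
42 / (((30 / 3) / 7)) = 147 / 5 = 29.40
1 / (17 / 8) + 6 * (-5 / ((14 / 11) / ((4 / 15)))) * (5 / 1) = -3684 / 119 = -30.96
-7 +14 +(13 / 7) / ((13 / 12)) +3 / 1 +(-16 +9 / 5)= -87 / 35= -2.49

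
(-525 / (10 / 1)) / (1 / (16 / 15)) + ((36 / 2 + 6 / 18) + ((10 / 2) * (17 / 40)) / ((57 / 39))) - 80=-52993 / 456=-116.21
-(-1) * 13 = 13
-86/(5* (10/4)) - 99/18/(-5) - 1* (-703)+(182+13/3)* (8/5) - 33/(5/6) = 143363/150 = 955.75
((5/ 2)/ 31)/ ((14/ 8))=10/ 217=0.05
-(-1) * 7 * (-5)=-35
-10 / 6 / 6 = -5 / 18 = -0.28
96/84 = 8/7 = 1.14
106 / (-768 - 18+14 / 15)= -795 / 5888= -0.14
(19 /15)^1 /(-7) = -19 /105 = -0.18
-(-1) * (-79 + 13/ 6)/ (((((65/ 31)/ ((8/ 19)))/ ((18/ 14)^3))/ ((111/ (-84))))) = 128490381/ 2965235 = 43.33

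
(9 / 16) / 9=1 / 16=0.06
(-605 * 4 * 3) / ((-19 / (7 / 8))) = 12705 / 38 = 334.34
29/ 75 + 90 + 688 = 58379/ 75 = 778.39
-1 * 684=-684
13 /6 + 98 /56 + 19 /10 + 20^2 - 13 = 23569 /60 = 392.82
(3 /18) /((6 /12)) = 1 /3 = 0.33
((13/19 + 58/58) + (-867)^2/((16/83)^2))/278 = 98389333091/1352192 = 72762.84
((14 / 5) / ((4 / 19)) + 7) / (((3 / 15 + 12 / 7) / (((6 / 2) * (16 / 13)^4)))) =139689984 / 1913587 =73.00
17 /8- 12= -79 /8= -9.88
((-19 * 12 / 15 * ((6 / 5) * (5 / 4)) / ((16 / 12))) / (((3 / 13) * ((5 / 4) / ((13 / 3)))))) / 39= -494 / 75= -6.59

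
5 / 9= 0.56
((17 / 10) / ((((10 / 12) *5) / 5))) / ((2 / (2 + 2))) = 102 / 25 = 4.08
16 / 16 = 1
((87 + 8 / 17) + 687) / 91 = 13166 / 1547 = 8.51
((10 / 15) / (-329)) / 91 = -0.00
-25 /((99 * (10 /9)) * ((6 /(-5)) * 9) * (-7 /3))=-25 /2772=-0.01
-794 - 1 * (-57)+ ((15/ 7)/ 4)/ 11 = -226981/ 308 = -736.95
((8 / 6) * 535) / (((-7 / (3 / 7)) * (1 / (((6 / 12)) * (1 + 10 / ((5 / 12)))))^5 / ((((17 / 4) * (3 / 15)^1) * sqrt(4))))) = -17763671875 / 784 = -22657744.74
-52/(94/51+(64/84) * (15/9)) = -27846/1667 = -16.70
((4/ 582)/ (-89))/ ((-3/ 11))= 22/ 77697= 0.00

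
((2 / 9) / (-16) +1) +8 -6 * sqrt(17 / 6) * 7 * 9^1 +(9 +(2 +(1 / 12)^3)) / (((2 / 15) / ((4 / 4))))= 105397 / 1152 -63 * sqrt(102)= -544.78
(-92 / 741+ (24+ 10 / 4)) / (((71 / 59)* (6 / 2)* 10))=2306251 / 3156660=0.73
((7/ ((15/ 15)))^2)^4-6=5764795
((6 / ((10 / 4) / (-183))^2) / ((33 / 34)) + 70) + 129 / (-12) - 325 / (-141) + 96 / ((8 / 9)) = 5163778487 / 155100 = 33293.22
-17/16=-1.06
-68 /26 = -34 /13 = -2.62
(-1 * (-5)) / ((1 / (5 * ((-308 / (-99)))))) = 700 / 9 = 77.78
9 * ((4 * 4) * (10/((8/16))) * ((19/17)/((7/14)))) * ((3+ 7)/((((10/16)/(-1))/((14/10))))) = -2451456/17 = -144203.29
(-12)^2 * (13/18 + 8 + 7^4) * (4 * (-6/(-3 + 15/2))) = -5552000/3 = -1850666.67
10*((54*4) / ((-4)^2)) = 135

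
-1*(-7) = 7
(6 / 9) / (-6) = -0.11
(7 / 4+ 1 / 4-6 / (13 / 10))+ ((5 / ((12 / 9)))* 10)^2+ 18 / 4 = 73223 / 52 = 1408.13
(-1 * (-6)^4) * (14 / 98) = -1296 / 7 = -185.14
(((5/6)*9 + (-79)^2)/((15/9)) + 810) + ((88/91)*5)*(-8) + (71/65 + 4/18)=7406599/1638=4521.73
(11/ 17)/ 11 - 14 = -237/ 17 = -13.94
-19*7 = -133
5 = 5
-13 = -13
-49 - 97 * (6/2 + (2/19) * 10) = -8400/19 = -442.11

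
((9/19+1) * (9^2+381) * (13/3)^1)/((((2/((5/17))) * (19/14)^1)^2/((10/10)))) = 68668600/1982251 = 34.64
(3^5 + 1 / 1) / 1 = 244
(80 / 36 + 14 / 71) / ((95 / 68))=105128 / 60705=1.73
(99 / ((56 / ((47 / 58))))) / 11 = 423 / 3248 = 0.13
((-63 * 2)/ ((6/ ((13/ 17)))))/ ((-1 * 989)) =273/ 16813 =0.02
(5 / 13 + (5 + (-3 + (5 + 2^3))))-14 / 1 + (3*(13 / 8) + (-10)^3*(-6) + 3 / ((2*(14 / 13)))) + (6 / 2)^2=4380123 / 728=6016.65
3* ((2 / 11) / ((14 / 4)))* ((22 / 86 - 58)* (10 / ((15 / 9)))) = -178776 / 3311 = -53.99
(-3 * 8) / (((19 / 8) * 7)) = -192 / 133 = -1.44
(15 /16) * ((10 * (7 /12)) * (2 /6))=175 /96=1.82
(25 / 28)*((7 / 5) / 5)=1 / 4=0.25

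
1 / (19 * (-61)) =-1 / 1159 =-0.00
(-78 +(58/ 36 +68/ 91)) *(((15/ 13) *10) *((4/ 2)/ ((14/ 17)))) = -52657925/ 24843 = -2119.63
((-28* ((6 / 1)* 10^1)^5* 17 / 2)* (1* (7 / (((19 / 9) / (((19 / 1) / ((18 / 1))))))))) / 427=-92534400000 / 61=-1516957377.05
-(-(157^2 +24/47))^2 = -1342184809729/2209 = -607598374.71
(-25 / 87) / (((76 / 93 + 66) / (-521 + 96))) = 329375 / 180206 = 1.83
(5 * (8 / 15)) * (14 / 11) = 112 / 33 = 3.39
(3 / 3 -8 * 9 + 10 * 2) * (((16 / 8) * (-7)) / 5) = 714 / 5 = 142.80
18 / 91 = 0.20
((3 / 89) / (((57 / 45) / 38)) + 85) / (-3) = -7655 / 267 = -28.67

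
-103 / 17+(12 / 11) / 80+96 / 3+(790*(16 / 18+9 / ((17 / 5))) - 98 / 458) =21730322191 / 7708140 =2819.14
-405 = -405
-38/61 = -0.62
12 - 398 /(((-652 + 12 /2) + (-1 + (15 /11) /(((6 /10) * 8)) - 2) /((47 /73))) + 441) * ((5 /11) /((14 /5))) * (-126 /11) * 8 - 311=-3115426903 /9518597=-327.30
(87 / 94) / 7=87 / 658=0.13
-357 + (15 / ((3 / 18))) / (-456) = -27147 / 76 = -357.20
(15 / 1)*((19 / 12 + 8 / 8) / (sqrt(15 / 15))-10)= -445 / 4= -111.25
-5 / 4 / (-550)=1 / 440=0.00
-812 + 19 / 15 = -12161 / 15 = -810.73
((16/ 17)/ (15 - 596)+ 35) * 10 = 3456790/ 9877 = 349.98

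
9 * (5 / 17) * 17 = 45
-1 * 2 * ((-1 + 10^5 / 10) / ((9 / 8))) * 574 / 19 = -10203424 / 19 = -537022.32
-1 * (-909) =909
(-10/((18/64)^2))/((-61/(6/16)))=1280/1647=0.78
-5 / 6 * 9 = -15 / 2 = -7.50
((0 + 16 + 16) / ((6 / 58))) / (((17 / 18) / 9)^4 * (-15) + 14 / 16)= 354.26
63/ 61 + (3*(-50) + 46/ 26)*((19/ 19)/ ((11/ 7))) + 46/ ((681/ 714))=-89237736/ 1980121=-45.07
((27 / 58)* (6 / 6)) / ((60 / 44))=99 / 290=0.34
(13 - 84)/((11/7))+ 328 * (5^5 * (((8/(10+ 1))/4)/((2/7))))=7174503/11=652227.55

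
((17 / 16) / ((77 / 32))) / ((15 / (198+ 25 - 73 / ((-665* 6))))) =15127331 / 2304225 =6.57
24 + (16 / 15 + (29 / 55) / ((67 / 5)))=277547 / 11055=25.11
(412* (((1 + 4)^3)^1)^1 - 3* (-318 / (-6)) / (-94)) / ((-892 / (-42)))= 101664339 / 41924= 2424.97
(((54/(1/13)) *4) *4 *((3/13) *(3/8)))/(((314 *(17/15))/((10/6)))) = 12150/2669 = 4.55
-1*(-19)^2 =-361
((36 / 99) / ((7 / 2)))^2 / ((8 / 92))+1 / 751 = 0.13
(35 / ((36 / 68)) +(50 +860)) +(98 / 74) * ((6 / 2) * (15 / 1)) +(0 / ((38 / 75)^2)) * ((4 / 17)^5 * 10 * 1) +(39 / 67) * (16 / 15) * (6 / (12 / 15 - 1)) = 22692046 / 22311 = 1017.08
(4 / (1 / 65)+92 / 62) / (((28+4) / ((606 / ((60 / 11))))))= 4502883 / 4960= 907.84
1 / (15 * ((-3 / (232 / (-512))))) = 29 / 2880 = 0.01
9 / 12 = 3 / 4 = 0.75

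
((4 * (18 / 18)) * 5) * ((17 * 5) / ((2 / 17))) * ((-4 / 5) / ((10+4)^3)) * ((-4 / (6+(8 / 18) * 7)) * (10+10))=520200 / 14063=36.99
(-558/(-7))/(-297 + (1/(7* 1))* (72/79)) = -4898/18241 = -0.27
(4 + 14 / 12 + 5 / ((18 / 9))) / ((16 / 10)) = 115 / 24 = 4.79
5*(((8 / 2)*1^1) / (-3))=-20 / 3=-6.67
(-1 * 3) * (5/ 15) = -1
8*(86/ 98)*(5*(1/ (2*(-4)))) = -215/ 49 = -4.39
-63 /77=-9 /11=-0.82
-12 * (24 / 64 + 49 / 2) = -298.50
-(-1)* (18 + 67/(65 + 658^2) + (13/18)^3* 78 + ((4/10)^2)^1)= 166761887059/3507534900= 47.54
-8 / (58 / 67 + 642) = -67 / 5384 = -0.01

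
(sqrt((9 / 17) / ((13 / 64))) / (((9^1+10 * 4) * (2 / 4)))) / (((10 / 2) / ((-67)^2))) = 215472 * sqrt(221) / 54145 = 59.16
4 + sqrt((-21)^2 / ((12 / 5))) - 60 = -56 + 7 *sqrt(15) / 2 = -42.44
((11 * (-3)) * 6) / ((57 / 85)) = -5610 / 19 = -295.26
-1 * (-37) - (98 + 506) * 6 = -3587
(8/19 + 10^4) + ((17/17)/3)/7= 3990187/399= 10000.47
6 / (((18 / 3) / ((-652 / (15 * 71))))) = -652 / 1065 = -0.61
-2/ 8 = -0.25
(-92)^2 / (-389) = -21.76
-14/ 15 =-0.93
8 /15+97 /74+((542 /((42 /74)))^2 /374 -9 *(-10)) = 77202560543 /30512790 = 2530.17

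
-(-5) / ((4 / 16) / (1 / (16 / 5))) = 25 / 4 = 6.25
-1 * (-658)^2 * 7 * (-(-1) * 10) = -30307480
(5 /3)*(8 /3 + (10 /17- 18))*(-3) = 3760 /51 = 73.73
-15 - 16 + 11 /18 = -547 /18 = -30.39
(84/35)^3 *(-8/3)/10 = -2304/625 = -3.69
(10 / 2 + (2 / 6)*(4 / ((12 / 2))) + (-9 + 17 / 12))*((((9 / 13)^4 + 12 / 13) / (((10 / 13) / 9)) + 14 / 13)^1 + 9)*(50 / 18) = -220028875 / 1423656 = -154.55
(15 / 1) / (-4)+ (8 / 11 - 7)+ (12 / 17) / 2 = -7233 / 748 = -9.67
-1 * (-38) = 38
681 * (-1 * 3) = -2043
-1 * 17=-17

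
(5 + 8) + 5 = 18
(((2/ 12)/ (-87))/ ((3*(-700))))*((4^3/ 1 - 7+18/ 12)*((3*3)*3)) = 117/ 81200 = 0.00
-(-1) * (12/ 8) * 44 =66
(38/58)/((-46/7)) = -0.10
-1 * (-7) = 7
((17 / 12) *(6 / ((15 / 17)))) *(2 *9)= 867 / 5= 173.40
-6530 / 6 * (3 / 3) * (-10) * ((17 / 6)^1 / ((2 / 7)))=1942675 / 18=107926.39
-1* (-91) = 91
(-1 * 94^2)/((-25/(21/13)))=185556/325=570.94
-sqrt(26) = -5.10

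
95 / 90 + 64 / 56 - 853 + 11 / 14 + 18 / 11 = -587927 / 693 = -848.38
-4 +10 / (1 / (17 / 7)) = 142 / 7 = 20.29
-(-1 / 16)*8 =1 / 2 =0.50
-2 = -2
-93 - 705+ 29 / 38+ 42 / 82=-1241297 / 1558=-796.72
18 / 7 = 2.57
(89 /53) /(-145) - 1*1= -7774 /7685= -1.01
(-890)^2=792100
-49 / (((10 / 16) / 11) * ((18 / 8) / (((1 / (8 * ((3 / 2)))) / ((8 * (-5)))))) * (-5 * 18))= -539 / 60750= -0.01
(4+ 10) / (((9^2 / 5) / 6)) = 140 / 27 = 5.19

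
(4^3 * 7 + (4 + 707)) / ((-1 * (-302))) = 1159 / 302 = 3.84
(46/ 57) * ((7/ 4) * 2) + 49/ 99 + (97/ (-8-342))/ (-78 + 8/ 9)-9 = -2593744387/ 456894900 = -5.68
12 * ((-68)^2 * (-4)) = -221952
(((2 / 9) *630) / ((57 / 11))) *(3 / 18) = 770 / 171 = 4.50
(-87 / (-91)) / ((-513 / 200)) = -5800 / 15561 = -0.37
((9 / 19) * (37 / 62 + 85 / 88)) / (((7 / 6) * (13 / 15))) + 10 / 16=1.36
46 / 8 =23 / 4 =5.75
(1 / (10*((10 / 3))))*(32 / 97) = 24 / 2425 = 0.01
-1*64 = -64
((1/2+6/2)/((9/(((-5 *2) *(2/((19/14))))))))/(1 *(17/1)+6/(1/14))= -980/17271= -0.06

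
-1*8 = -8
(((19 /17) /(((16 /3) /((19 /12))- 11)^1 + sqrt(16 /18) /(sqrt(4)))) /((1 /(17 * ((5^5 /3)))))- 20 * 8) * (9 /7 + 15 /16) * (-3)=16011478125 * sqrt(2) /21112336 + 389108456685 /21112336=19502.92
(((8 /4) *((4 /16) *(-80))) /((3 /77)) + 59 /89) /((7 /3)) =-439.72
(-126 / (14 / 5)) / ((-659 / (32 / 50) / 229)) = 32976 / 3295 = 10.01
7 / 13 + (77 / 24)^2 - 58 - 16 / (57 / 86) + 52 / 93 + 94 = 102545425 / 4410432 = 23.25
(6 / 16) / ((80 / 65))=39 / 128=0.30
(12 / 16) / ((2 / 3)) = 9 / 8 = 1.12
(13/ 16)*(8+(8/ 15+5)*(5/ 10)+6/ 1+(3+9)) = 11219/ 480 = 23.37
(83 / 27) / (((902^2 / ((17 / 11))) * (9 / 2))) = 1411 / 1087381746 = 0.00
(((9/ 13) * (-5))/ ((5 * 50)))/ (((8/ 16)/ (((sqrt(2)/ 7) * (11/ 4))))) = -99 * sqrt(2)/ 9100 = -0.02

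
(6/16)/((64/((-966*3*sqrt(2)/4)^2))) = 6298803/1024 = 6151.17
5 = 5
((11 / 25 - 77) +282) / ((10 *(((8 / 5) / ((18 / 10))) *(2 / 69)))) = 199341 / 250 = 797.36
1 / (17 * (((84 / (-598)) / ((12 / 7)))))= -598 / 833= -0.72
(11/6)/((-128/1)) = -0.01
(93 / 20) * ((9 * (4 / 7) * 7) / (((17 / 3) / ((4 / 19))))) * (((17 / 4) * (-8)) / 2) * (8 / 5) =-80352 / 475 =-169.16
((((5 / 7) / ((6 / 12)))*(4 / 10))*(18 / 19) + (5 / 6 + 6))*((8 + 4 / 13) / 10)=10593 / 1729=6.13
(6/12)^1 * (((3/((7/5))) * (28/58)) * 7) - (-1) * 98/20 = 2471/290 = 8.52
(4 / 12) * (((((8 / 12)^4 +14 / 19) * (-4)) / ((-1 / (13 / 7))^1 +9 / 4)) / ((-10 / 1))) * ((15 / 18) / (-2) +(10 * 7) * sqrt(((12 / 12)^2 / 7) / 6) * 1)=-37388 / 1232739 +149552 * sqrt(42) / 1232739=0.76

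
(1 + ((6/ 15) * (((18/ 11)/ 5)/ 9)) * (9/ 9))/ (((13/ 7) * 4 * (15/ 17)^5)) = 308108969/ 1206562500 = 0.26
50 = 50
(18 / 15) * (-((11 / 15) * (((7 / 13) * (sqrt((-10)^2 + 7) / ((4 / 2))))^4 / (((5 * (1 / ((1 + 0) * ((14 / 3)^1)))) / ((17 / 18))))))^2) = -1294788173564477549881 / 713601234730800000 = -1814.44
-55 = -55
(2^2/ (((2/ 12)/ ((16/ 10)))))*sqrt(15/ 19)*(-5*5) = -960*sqrt(285)/ 19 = -852.98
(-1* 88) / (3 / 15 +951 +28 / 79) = -4345 / 46983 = -0.09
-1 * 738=-738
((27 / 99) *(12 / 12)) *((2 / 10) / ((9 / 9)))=3 / 55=0.05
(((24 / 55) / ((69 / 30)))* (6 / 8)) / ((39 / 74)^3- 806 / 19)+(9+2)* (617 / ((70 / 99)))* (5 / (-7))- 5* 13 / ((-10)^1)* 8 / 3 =-165571146426446461 / 24210112432506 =-6838.93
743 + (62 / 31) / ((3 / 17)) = 2263 / 3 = 754.33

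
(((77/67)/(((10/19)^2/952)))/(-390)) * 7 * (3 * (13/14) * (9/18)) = -3307843/33500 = -98.74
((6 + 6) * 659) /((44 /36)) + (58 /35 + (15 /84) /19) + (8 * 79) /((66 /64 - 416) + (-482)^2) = 1405304631496427 /217141064140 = 6471.85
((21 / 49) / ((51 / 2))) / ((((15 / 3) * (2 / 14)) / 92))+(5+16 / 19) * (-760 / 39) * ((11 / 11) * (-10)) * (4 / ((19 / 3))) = 721.19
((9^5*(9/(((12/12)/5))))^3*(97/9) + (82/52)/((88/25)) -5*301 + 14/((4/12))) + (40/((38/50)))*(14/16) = 8790509119530849125183939/43472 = 202210828108457147708.50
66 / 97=0.68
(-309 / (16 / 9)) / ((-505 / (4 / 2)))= 2781 / 4040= 0.69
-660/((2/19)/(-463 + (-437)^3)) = 523256053320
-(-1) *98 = 98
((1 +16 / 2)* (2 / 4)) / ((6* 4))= 3 / 16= 0.19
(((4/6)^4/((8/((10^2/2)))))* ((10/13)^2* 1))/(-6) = -0.12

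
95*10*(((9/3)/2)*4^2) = 22800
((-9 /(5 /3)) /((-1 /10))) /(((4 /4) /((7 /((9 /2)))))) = 84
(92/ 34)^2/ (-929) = -2116/ 268481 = -0.01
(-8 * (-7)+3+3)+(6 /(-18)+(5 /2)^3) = 1855 /24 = 77.29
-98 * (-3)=294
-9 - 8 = -17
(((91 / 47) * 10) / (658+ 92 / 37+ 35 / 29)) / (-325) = -15022 / 166849295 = -0.00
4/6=2/3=0.67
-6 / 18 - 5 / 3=-2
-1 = -1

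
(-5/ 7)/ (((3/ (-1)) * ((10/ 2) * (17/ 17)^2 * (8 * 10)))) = 1/ 1680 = 0.00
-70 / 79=-0.89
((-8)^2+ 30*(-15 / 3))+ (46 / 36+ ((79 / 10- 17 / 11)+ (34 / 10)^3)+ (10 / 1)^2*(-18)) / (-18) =2537663 / 222750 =11.39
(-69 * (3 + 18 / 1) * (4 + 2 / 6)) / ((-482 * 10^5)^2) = -6279 / 2323240000000000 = -0.00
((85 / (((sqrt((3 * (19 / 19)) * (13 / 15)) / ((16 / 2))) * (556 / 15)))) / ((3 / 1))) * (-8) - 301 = -301 - 6800 * sqrt(65) / 1807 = -331.34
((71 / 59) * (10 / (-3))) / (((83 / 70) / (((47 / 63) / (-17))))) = 333700 / 2247723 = 0.15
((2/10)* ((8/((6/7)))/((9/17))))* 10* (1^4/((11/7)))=6664/297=22.44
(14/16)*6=21/4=5.25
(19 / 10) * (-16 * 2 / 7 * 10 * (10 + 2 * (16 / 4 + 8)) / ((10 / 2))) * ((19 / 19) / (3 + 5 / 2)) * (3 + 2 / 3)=-41344 / 105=-393.75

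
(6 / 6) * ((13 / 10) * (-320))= -416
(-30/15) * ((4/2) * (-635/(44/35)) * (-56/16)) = -155575/22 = -7071.59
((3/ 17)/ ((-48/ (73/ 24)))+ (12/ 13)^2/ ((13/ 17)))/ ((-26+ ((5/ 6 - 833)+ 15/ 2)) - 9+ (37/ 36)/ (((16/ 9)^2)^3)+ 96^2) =8294321618944/ 62834413818488195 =0.00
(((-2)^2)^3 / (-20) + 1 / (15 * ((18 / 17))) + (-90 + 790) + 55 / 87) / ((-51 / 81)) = -5461387 / 4930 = -1107.79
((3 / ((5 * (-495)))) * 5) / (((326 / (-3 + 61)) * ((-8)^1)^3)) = 29 / 13770240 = 0.00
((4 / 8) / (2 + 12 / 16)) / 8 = 0.02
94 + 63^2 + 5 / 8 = 32509 / 8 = 4063.62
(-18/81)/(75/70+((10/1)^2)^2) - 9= -9.00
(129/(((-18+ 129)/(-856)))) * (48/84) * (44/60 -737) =1626030208/3885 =418540.59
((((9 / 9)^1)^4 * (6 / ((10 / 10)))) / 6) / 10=1 / 10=0.10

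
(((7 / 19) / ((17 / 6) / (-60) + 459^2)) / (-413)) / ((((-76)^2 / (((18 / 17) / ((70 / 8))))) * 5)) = -324 / 18262387547057885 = -0.00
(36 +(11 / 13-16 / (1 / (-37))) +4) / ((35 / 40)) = 65816 / 91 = 723.25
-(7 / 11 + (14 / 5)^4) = -426951 / 6875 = -62.10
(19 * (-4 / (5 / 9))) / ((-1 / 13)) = 8892 / 5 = 1778.40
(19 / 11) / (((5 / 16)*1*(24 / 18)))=4.15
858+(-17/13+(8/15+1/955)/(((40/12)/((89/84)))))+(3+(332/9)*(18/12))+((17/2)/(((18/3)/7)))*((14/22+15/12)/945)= 915.22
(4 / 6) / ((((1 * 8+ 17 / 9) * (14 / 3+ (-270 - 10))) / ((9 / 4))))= -81 / 147028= -0.00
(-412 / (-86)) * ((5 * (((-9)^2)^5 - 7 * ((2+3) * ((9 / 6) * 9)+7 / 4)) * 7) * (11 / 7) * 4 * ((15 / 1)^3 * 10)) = 5333210339100187500 / 43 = 124028147420934593.02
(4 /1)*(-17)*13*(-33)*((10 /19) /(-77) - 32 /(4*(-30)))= 5040568 /665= 7579.80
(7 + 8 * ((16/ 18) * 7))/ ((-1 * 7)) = -73/ 9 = -8.11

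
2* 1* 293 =586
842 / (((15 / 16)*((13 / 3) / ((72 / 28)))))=242496 / 455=532.96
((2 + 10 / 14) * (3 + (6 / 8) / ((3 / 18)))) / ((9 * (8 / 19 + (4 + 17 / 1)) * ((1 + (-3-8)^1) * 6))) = -361 / 205128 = -0.00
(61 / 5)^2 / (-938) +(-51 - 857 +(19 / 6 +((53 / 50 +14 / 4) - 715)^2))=443046713897 / 879375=503820.00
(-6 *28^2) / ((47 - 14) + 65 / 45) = -21168 / 155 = -136.57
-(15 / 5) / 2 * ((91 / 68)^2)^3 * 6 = -5110823268369 / 98867482624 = -51.69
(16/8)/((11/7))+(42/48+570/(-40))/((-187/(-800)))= -55.95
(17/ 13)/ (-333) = -17/ 4329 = -0.00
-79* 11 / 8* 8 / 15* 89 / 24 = -77341 / 360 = -214.84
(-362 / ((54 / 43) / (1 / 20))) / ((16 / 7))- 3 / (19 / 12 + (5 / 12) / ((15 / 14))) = -4801271 / 613440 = -7.83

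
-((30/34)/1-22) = 359/17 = 21.12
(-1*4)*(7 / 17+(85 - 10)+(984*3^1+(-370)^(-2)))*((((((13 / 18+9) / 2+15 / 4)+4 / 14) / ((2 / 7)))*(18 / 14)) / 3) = -2632741520819 / 16291100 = -161606.12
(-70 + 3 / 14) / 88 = -977 / 1232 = -0.79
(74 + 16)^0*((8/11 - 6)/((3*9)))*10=-580/297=-1.95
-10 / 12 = -5 / 6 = -0.83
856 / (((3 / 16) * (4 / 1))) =3424 / 3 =1141.33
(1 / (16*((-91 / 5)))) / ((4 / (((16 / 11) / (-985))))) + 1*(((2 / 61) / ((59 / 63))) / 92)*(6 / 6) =24929599 / 65293504276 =0.00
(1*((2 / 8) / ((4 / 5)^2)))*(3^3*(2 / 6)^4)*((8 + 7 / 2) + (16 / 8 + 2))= 775 / 384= 2.02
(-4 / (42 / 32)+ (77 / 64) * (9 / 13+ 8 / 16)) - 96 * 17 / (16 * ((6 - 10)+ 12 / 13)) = 5510123 / 174720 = 31.54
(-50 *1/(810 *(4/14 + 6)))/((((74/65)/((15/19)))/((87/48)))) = -329875/26725248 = -0.01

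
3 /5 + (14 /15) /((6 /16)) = 139 /45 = 3.09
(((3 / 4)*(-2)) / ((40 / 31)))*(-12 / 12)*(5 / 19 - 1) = -651 / 760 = -0.86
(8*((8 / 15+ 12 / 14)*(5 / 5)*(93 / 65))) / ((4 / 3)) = 27156 / 2275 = 11.94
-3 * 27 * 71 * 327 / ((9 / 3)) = -626859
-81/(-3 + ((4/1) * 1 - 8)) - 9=18/7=2.57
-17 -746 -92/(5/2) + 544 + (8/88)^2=-154754/605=-255.79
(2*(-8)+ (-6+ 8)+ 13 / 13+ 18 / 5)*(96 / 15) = -60.16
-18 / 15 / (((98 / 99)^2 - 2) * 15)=9801 / 124975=0.08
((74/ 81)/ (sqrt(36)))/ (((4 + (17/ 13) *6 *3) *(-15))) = -481/ 1304910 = -0.00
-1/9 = -0.11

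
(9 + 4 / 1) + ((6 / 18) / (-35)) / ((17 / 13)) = 23192 / 1785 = 12.99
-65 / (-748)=65 / 748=0.09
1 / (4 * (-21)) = -1 / 84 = -0.01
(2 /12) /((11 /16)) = 8 /33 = 0.24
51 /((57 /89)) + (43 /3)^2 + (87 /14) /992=677027101 /2374848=285.08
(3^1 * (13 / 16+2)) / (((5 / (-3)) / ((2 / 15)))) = -27 / 40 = -0.68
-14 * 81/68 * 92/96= -4347/272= -15.98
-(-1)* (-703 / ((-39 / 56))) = 1009.44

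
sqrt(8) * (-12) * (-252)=6048 * sqrt(2)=8553.16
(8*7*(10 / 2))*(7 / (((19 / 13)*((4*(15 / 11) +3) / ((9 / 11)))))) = 76440 / 589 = 129.78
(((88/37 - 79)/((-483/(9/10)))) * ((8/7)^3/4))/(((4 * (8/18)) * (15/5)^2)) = 972/291893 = 0.00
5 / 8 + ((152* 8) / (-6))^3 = -1798045561 / 216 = -8324285.00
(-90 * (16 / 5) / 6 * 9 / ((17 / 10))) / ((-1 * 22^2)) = 1080 / 2057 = 0.53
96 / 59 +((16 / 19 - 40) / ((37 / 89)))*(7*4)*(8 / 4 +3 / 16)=-239220582 / 41477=-5767.55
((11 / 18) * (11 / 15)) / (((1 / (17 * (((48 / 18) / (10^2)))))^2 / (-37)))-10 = -10181456 / 759375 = -13.41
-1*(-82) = 82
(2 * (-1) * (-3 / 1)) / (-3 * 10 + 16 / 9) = -27 / 127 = -0.21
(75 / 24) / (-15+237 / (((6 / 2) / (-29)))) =-25 / 18448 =-0.00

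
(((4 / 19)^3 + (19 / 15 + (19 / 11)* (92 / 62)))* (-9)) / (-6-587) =404064933 / 6934894835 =0.06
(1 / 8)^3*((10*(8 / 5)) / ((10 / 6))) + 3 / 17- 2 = -4909 / 2720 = -1.80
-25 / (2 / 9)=-225 / 2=-112.50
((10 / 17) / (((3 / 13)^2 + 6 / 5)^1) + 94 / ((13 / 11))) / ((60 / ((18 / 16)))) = 2340619 / 1560260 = 1.50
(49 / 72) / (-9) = -49 / 648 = -0.08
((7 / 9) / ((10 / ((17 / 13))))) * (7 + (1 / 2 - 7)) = 119 / 2340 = 0.05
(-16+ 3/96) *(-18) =4599/16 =287.44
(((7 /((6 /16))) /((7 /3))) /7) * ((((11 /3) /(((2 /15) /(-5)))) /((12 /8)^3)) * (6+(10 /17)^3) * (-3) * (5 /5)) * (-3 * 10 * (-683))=261692816000 /14739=17755126.94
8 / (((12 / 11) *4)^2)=121 / 288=0.42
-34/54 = -17/27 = -0.63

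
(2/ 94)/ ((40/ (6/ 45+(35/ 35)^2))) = 17/ 28200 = 0.00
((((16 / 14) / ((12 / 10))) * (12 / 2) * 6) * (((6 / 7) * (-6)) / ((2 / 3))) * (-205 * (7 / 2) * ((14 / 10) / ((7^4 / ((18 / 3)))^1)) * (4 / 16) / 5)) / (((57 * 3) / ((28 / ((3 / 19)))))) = 11808 / 343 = 34.43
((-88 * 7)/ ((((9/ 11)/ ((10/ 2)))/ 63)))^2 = 56244865600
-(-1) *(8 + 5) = 13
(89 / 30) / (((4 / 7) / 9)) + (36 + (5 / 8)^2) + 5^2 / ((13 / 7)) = 401761 / 4160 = 96.58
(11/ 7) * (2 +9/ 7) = 253/ 49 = 5.16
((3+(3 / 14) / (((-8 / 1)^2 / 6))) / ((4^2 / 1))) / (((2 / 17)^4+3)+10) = 0.01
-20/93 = -0.22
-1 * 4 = -4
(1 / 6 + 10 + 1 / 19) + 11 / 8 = 11.59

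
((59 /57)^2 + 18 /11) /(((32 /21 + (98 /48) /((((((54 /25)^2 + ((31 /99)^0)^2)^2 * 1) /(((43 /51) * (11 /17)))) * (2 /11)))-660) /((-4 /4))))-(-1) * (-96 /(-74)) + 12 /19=682897530258259723892 /353285669814463399717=1.93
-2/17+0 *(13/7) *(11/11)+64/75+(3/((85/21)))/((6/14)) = 3143/1275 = 2.47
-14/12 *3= -7/2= -3.50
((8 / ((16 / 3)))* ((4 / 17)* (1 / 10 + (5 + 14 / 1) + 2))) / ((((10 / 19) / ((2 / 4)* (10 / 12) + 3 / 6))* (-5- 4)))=-1.44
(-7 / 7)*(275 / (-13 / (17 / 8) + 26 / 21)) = 98175 / 1742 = 56.36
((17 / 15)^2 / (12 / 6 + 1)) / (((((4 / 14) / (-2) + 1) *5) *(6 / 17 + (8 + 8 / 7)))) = 240737 / 22882500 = 0.01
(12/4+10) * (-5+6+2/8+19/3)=1183/12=98.58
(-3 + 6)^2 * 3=27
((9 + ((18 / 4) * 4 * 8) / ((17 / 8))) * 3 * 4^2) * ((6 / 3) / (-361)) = -125280 / 6137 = -20.41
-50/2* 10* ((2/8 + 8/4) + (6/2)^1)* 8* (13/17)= -136500/17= -8029.41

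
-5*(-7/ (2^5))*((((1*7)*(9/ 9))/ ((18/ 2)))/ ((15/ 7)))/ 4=343/ 3456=0.10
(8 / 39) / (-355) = -0.00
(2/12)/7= 1/42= 0.02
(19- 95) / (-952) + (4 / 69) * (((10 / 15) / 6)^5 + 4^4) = 14468364079 / 969702678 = 14.92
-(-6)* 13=78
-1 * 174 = -174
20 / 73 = 0.27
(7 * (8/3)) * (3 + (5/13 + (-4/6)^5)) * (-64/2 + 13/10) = -88332496/47385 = -1864.14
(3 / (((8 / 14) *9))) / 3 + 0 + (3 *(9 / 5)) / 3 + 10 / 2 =1259 / 180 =6.99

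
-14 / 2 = -7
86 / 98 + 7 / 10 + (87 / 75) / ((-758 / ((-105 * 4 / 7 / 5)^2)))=1260211 / 928550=1.36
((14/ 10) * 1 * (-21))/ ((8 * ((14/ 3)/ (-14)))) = 441/ 40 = 11.02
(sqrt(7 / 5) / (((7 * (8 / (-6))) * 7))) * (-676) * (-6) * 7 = -3042 * sqrt(35) / 35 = -514.19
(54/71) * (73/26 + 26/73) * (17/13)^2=46857015/11387051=4.11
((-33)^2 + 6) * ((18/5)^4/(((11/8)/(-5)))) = -668792.55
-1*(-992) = 992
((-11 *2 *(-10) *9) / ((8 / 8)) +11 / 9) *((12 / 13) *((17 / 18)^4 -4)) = -5998045273 / 1023516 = -5860.24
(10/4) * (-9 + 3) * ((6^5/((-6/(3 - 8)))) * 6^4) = -125971200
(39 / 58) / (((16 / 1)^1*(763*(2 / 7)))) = 39 / 202304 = 0.00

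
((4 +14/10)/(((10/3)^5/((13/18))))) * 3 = 28431/1000000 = 0.03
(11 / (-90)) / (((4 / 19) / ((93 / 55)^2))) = -18259 / 11000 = -1.66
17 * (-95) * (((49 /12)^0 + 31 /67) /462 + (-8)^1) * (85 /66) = 2427159275 /145926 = 16632.81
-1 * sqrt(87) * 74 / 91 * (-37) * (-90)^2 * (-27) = -598800600 * sqrt(87) / 91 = -61376265.64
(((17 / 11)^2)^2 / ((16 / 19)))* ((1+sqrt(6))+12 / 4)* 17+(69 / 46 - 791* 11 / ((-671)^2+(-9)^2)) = 26977283* sqrt(6) / 234256+6093756728087 / 13186328804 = 744.21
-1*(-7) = 7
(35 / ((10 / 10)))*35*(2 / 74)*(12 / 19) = 14700 / 703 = 20.91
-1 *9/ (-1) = 9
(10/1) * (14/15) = 28/3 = 9.33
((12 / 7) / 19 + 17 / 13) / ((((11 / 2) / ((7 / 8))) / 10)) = 12085 / 5434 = 2.22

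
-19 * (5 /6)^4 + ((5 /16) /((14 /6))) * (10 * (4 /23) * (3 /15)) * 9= -8.74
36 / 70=0.51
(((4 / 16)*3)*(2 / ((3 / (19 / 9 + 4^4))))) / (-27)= -4.78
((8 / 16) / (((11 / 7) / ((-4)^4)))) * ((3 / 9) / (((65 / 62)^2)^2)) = 13239597056 / 589070625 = 22.48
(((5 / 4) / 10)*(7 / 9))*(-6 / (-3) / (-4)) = -0.05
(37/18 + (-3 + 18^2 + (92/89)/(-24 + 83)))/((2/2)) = 30536221/94518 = 323.07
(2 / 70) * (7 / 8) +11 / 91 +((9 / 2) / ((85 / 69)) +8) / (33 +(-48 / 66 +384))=49266557 / 283348520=0.17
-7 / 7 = -1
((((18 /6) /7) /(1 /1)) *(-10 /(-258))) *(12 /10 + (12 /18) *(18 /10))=12 /301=0.04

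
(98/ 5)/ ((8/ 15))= 147/ 4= 36.75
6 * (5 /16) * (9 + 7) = 30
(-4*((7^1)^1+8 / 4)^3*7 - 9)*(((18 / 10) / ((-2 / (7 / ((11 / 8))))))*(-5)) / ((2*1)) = -2573046 / 11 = -233913.27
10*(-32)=-320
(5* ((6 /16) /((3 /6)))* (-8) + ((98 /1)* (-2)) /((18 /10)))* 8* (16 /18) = -987.65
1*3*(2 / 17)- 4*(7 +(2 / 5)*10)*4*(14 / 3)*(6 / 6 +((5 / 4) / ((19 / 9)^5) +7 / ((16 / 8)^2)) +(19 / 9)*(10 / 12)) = -12710043518702 / 3409588323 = -3727.74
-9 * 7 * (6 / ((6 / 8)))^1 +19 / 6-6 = -3041 / 6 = -506.83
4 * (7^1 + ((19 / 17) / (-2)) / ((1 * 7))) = 3294 / 119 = 27.68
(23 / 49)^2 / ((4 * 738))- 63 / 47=-446503513 / 333124344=-1.34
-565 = -565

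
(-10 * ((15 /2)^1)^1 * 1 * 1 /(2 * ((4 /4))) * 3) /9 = -25 /2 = -12.50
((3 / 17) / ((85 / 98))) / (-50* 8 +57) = -6 / 10115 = -0.00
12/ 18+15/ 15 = 5/ 3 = 1.67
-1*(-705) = 705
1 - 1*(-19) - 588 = -568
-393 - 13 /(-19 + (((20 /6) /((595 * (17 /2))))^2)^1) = -274551394206 /699822443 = -392.32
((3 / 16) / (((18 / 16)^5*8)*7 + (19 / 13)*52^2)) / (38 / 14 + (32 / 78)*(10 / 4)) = 209664 / 16949350435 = 0.00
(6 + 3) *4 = 36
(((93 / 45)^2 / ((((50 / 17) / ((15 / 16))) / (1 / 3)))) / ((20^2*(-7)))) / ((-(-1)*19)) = -16337 / 1915200000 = -0.00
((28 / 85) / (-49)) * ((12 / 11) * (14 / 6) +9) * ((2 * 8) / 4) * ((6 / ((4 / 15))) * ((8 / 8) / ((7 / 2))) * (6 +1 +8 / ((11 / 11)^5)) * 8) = -2194560 / 9163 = -239.50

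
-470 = -470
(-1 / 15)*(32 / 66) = -16 / 495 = -0.03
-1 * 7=-7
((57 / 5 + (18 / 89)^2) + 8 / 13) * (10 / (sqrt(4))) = 6207361 / 102973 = 60.28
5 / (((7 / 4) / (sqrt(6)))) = 20 * sqrt(6) / 7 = 7.00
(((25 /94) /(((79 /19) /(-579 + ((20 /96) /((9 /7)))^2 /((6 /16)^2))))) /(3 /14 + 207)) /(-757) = 12627000050 /53498129204601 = 0.00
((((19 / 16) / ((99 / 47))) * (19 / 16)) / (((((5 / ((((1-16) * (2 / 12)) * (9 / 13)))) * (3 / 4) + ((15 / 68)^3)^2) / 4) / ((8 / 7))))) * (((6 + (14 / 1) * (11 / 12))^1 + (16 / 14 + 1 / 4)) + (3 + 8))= -137501313976822912 / 3117274260593031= -44.11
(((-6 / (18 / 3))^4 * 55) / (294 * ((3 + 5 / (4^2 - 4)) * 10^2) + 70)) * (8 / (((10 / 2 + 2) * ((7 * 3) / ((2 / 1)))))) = 22 / 369411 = 0.00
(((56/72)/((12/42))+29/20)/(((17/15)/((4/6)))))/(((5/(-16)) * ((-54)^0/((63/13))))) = -42056/1105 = -38.06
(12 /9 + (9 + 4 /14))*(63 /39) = 223 /13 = 17.15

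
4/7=0.57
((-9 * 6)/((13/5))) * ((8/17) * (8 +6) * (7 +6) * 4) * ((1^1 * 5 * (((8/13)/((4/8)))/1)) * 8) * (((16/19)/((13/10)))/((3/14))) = -57802752000/54587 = -1058910.58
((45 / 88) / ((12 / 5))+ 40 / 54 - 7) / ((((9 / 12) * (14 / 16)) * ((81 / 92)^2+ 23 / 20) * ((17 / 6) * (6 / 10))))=-3474048800 / 1234071531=-2.82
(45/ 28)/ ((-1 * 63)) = -5/ 196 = -0.03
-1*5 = -5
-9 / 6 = -3 / 2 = -1.50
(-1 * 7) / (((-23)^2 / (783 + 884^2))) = -5475673 / 529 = -10350.99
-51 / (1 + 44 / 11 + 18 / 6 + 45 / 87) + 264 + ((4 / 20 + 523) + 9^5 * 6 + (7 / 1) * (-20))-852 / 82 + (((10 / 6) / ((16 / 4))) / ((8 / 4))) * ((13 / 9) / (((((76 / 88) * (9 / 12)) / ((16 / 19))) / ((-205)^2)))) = 371366.33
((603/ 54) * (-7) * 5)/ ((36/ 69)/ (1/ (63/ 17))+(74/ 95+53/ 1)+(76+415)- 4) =-87105025/ 120954324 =-0.72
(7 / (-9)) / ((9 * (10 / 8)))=-28 / 405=-0.07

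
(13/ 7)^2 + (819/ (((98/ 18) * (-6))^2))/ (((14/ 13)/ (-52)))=-161395/ 4802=-33.61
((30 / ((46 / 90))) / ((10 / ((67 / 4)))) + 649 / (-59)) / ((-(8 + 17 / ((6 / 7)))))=-24099 / 7682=-3.14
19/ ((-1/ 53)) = -1007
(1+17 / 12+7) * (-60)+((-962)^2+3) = 924882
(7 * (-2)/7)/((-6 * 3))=1/9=0.11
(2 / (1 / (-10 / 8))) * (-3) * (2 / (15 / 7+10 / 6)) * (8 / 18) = 7 / 4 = 1.75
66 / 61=1.08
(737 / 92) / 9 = 0.89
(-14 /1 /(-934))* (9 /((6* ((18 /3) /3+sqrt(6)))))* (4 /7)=-6 /467+3* sqrt(6) /467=0.00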